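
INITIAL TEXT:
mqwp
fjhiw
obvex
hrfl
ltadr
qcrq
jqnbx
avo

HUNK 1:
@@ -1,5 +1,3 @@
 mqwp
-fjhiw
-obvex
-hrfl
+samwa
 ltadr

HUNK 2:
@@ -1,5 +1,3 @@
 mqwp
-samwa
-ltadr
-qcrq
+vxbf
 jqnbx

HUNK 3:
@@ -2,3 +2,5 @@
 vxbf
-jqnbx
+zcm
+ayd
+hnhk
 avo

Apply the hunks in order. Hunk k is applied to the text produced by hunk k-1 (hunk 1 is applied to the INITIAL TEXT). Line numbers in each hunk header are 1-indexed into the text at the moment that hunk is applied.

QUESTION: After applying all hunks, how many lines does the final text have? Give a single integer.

Hunk 1: at line 1 remove [fjhiw,obvex,hrfl] add [samwa] -> 6 lines: mqwp samwa ltadr qcrq jqnbx avo
Hunk 2: at line 1 remove [samwa,ltadr,qcrq] add [vxbf] -> 4 lines: mqwp vxbf jqnbx avo
Hunk 3: at line 2 remove [jqnbx] add [zcm,ayd,hnhk] -> 6 lines: mqwp vxbf zcm ayd hnhk avo
Final line count: 6

Answer: 6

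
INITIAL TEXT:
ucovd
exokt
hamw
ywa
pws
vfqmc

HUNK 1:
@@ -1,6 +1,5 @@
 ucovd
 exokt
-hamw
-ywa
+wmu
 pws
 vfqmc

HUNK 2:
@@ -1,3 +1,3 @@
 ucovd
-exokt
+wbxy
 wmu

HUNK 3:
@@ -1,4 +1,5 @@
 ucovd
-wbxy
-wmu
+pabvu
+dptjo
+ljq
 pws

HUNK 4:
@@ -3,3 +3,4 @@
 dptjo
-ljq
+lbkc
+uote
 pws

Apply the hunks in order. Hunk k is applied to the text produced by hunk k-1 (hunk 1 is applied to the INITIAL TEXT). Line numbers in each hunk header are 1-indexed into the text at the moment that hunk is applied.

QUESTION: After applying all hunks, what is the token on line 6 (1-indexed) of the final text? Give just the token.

Answer: pws

Derivation:
Hunk 1: at line 1 remove [hamw,ywa] add [wmu] -> 5 lines: ucovd exokt wmu pws vfqmc
Hunk 2: at line 1 remove [exokt] add [wbxy] -> 5 lines: ucovd wbxy wmu pws vfqmc
Hunk 3: at line 1 remove [wbxy,wmu] add [pabvu,dptjo,ljq] -> 6 lines: ucovd pabvu dptjo ljq pws vfqmc
Hunk 4: at line 3 remove [ljq] add [lbkc,uote] -> 7 lines: ucovd pabvu dptjo lbkc uote pws vfqmc
Final line 6: pws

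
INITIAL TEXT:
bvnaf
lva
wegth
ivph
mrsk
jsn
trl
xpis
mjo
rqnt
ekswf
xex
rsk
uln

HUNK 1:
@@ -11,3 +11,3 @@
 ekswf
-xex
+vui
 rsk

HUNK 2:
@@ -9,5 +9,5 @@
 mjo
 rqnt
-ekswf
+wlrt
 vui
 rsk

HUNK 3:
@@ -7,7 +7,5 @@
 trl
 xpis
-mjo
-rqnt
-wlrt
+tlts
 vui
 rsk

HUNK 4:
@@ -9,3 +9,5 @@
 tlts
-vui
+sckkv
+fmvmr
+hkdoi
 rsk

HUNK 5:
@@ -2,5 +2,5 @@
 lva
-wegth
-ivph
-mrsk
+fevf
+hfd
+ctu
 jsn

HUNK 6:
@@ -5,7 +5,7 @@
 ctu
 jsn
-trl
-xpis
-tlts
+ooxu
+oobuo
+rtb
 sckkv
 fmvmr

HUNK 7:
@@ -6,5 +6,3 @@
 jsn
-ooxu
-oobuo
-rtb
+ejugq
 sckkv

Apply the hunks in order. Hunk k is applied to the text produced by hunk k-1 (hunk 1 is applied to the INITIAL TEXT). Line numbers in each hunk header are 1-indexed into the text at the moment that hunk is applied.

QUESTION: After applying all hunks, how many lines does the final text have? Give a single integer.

Answer: 12

Derivation:
Hunk 1: at line 11 remove [xex] add [vui] -> 14 lines: bvnaf lva wegth ivph mrsk jsn trl xpis mjo rqnt ekswf vui rsk uln
Hunk 2: at line 9 remove [ekswf] add [wlrt] -> 14 lines: bvnaf lva wegth ivph mrsk jsn trl xpis mjo rqnt wlrt vui rsk uln
Hunk 3: at line 7 remove [mjo,rqnt,wlrt] add [tlts] -> 12 lines: bvnaf lva wegth ivph mrsk jsn trl xpis tlts vui rsk uln
Hunk 4: at line 9 remove [vui] add [sckkv,fmvmr,hkdoi] -> 14 lines: bvnaf lva wegth ivph mrsk jsn trl xpis tlts sckkv fmvmr hkdoi rsk uln
Hunk 5: at line 2 remove [wegth,ivph,mrsk] add [fevf,hfd,ctu] -> 14 lines: bvnaf lva fevf hfd ctu jsn trl xpis tlts sckkv fmvmr hkdoi rsk uln
Hunk 6: at line 5 remove [trl,xpis,tlts] add [ooxu,oobuo,rtb] -> 14 lines: bvnaf lva fevf hfd ctu jsn ooxu oobuo rtb sckkv fmvmr hkdoi rsk uln
Hunk 7: at line 6 remove [ooxu,oobuo,rtb] add [ejugq] -> 12 lines: bvnaf lva fevf hfd ctu jsn ejugq sckkv fmvmr hkdoi rsk uln
Final line count: 12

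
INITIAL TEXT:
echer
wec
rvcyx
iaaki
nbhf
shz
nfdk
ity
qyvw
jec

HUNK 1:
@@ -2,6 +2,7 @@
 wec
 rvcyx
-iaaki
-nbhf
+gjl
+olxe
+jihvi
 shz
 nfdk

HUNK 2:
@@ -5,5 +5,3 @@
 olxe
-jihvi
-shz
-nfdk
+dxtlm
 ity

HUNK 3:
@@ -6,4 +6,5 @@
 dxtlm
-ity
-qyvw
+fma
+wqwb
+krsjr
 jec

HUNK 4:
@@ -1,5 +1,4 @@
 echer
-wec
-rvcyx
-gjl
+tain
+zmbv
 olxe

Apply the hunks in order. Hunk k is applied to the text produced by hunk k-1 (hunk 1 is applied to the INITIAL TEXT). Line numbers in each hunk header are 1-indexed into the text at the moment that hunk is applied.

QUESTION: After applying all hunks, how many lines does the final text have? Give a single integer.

Answer: 9

Derivation:
Hunk 1: at line 2 remove [iaaki,nbhf] add [gjl,olxe,jihvi] -> 11 lines: echer wec rvcyx gjl olxe jihvi shz nfdk ity qyvw jec
Hunk 2: at line 5 remove [jihvi,shz,nfdk] add [dxtlm] -> 9 lines: echer wec rvcyx gjl olxe dxtlm ity qyvw jec
Hunk 3: at line 6 remove [ity,qyvw] add [fma,wqwb,krsjr] -> 10 lines: echer wec rvcyx gjl olxe dxtlm fma wqwb krsjr jec
Hunk 4: at line 1 remove [wec,rvcyx,gjl] add [tain,zmbv] -> 9 lines: echer tain zmbv olxe dxtlm fma wqwb krsjr jec
Final line count: 9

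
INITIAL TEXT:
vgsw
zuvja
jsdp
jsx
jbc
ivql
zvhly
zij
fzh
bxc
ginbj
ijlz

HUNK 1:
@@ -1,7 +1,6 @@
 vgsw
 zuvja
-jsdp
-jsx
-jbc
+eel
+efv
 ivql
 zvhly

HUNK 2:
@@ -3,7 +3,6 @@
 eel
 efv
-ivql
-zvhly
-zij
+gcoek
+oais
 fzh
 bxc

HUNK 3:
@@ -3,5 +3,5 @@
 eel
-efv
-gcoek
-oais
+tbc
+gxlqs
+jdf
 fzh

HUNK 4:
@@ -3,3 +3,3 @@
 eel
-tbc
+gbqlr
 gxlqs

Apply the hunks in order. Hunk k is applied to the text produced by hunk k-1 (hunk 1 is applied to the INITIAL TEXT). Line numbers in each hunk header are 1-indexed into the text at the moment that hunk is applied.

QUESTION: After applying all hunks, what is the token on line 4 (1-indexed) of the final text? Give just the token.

Hunk 1: at line 1 remove [jsdp,jsx,jbc] add [eel,efv] -> 11 lines: vgsw zuvja eel efv ivql zvhly zij fzh bxc ginbj ijlz
Hunk 2: at line 3 remove [ivql,zvhly,zij] add [gcoek,oais] -> 10 lines: vgsw zuvja eel efv gcoek oais fzh bxc ginbj ijlz
Hunk 3: at line 3 remove [efv,gcoek,oais] add [tbc,gxlqs,jdf] -> 10 lines: vgsw zuvja eel tbc gxlqs jdf fzh bxc ginbj ijlz
Hunk 4: at line 3 remove [tbc] add [gbqlr] -> 10 lines: vgsw zuvja eel gbqlr gxlqs jdf fzh bxc ginbj ijlz
Final line 4: gbqlr

Answer: gbqlr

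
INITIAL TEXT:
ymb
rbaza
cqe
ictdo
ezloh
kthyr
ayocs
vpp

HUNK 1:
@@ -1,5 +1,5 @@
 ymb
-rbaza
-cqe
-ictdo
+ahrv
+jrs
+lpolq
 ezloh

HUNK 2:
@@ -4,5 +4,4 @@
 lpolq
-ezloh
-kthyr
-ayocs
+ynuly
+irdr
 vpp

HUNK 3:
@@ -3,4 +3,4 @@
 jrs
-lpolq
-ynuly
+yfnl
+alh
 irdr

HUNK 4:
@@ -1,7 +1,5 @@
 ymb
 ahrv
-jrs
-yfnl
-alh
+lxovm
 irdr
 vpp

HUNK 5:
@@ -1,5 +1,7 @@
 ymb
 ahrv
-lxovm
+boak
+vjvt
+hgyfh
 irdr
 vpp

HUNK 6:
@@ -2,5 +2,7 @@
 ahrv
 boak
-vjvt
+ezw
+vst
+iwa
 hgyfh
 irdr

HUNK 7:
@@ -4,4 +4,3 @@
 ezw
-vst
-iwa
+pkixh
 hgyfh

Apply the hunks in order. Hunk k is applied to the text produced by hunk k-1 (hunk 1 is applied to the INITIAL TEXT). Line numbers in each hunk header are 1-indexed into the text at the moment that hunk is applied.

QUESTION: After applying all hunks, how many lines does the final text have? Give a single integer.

Answer: 8

Derivation:
Hunk 1: at line 1 remove [rbaza,cqe,ictdo] add [ahrv,jrs,lpolq] -> 8 lines: ymb ahrv jrs lpolq ezloh kthyr ayocs vpp
Hunk 2: at line 4 remove [ezloh,kthyr,ayocs] add [ynuly,irdr] -> 7 lines: ymb ahrv jrs lpolq ynuly irdr vpp
Hunk 3: at line 3 remove [lpolq,ynuly] add [yfnl,alh] -> 7 lines: ymb ahrv jrs yfnl alh irdr vpp
Hunk 4: at line 1 remove [jrs,yfnl,alh] add [lxovm] -> 5 lines: ymb ahrv lxovm irdr vpp
Hunk 5: at line 1 remove [lxovm] add [boak,vjvt,hgyfh] -> 7 lines: ymb ahrv boak vjvt hgyfh irdr vpp
Hunk 6: at line 2 remove [vjvt] add [ezw,vst,iwa] -> 9 lines: ymb ahrv boak ezw vst iwa hgyfh irdr vpp
Hunk 7: at line 4 remove [vst,iwa] add [pkixh] -> 8 lines: ymb ahrv boak ezw pkixh hgyfh irdr vpp
Final line count: 8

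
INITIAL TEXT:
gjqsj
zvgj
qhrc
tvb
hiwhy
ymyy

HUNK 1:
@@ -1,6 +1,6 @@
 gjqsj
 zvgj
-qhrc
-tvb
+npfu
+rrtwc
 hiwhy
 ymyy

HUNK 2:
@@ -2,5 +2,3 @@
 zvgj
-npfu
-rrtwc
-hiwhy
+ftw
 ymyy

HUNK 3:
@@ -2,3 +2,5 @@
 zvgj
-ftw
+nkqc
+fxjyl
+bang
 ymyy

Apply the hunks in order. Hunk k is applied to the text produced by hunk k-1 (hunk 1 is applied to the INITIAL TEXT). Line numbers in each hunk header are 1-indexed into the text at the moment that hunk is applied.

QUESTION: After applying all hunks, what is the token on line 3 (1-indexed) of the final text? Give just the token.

Answer: nkqc

Derivation:
Hunk 1: at line 1 remove [qhrc,tvb] add [npfu,rrtwc] -> 6 lines: gjqsj zvgj npfu rrtwc hiwhy ymyy
Hunk 2: at line 2 remove [npfu,rrtwc,hiwhy] add [ftw] -> 4 lines: gjqsj zvgj ftw ymyy
Hunk 3: at line 2 remove [ftw] add [nkqc,fxjyl,bang] -> 6 lines: gjqsj zvgj nkqc fxjyl bang ymyy
Final line 3: nkqc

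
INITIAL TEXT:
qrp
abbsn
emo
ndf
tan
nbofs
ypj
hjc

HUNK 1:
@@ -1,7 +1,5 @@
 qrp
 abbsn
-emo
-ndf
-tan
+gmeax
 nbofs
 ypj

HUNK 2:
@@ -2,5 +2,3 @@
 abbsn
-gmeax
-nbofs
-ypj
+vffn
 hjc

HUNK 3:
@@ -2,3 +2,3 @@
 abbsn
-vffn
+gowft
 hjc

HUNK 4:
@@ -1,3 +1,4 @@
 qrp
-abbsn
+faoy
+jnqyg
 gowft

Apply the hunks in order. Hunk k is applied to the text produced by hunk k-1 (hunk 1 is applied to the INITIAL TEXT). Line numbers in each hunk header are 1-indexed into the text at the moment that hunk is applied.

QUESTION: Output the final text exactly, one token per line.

Answer: qrp
faoy
jnqyg
gowft
hjc

Derivation:
Hunk 1: at line 1 remove [emo,ndf,tan] add [gmeax] -> 6 lines: qrp abbsn gmeax nbofs ypj hjc
Hunk 2: at line 2 remove [gmeax,nbofs,ypj] add [vffn] -> 4 lines: qrp abbsn vffn hjc
Hunk 3: at line 2 remove [vffn] add [gowft] -> 4 lines: qrp abbsn gowft hjc
Hunk 4: at line 1 remove [abbsn] add [faoy,jnqyg] -> 5 lines: qrp faoy jnqyg gowft hjc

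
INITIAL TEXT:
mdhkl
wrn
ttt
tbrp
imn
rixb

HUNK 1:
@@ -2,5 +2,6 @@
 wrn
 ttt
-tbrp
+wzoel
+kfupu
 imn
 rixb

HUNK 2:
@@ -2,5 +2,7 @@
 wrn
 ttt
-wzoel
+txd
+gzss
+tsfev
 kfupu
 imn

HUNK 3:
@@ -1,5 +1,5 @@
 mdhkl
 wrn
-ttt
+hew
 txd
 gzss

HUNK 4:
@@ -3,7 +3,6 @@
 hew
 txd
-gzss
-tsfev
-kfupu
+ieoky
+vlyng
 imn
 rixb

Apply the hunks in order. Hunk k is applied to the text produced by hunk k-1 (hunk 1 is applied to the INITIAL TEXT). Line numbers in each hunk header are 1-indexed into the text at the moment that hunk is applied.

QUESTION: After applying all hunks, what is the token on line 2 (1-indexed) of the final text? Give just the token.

Answer: wrn

Derivation:
Hunk 1: at line 2 remove [tbrp] add [wzoel,kfupu] -> 7 lines: mdhkl wrn ttt wzoel kfupu imn rixb
Hunk 2: at line 2 remove [wzoel] add [txd,gzss,tsfev] -> 9 lines: mdhkl wrn ttt txd gzss tsfev kfupu imn rixb
Hunk 3: at line 1 remove [ttt] add [hew] -> 9 lines: mdhkl wrn hew txd gzss tsfev kfupu imn rixb
Hunk 4: at line 3 remove [gzss,tsfev,kfupu] add [ieoky,vlyng] -> 8 lines: mdhkl wrn hew txd ieoky vlyng imn rixb
Final line 2: wrn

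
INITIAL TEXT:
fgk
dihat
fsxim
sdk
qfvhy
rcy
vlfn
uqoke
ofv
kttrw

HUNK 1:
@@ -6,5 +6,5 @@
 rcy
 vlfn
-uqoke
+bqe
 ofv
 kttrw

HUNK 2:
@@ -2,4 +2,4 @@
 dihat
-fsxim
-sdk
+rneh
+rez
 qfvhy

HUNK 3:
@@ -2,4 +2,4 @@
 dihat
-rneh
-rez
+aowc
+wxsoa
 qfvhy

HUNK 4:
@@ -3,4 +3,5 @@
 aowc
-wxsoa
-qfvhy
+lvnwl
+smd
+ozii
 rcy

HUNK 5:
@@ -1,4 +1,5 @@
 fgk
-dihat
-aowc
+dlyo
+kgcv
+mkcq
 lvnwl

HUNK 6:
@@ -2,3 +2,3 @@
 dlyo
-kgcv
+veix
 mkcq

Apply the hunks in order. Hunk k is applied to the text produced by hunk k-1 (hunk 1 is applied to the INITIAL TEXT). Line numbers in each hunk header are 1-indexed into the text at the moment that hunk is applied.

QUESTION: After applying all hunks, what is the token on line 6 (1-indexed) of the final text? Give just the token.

Answer: smd

Derivation:
Hunk 1: at line 6 remove [uqoke] add [bqe] -> 10 lines: fgk dihat fsxim sdk qfvhy rcy vlfn bqe ofv kttrw
Hunk 2: at line 2 remove [fsxim,sdk] add [rneh,rez] -> 10 lines: fgk dihat rneh rez qfvhy rcy vlfn bqe ofv kttrw
Hunk 3: at line 2 remove [rneh,rez] add [aowc,wxsoa] -> 10 lines: fgk dihat aowc wxsoa qfvhy rcy vlfn bqe ofv kttrw
Hunk 4: at line 3 remove [wxsoa,qfvhy] add [lvnwl,smd,ozii] -> 11 lines: fgk dihat aowc lvnwl smd ozii rcy vlfn bqe ofv kttrw
Hunk 5: at line 1 remove [dihat,aowc] add [dlyo,kgcv,mkcq] -> 12 lines: fgk dlyo kgcv mkcq lvnwl smd ozii rcy vlfn bqe ofv kttrw
Hunk 6: at line 2 remove [kgcv] add [veix] -> 12 lines: fgk dlyo veix mkcq lvnwl smd ozii rcy vlfn bqe ofv kttrw
Final line 6: smd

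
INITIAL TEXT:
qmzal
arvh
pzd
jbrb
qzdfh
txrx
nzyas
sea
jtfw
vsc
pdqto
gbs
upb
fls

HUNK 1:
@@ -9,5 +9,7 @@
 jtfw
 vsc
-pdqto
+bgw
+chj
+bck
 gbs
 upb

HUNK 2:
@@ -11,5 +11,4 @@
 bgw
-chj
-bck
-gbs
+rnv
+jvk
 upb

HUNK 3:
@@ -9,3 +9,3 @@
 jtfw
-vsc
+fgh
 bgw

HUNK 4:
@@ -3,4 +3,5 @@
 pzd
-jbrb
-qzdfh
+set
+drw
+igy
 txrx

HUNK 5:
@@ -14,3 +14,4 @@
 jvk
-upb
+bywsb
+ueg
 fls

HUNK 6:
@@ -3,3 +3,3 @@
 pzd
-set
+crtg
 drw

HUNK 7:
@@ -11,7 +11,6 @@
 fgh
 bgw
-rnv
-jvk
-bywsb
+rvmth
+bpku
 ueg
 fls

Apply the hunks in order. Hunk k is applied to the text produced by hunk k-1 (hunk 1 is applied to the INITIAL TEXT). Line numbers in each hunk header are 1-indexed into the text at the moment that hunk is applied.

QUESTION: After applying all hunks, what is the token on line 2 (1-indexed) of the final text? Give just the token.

Answer: arvh

Derivation:
Hunk 1: at line 9 remove [pdqto] add [bgw,chj,bck] -> 16 lines: qmzal arvh pzd jbrb qzdfh txrx nzyas sea jtfw vsc bgw chj bck gbs upb fls
Hunk 2: at line 11 remove [chj,bck,gbs] add [rnv,jvk] -> 15 lines: qmzal arvh pzd jbrb qzdfh txrx nzyas sea jtfw vsc bgw rnv jvk upb fls
Hunk 3: at line 9 remove [vsc] add [fgh] -> 15 lines: qmzal arvh pzd jbrb qzdfh txrx nzyas sea jtfw fgh bgw rnv jvk upb fls
Hunk 4: at line 3 remove [jbrb,qzdfh] add [set,drw,igy] -> 16 lines: qmzal arvh pzd set drw igy txrx nzyas sea jtfw fgh bgw rnv jvk upb fls
Hunk 5: at line 14 remove [upb] add [bywsb,ueg] -> 17 lines: qmzal arvh pzd set drw igy txrx nzyas sea jtfw fgh bgw rnv jvk bywsb ueg fls
Hunk 6: at line 3 remove [set] add [crtg] -> 17 lines: qmzal arvh pzd crtg drw igy txrx nzyas sea jtfw fgh bgw rnv jvk bywsb ueg fls
Hunk 7: at line 11 remove [rnv,jvk,bywsb] add [rvmth,bpku] -> 16 lines: qmzal arvh pzd crtg drw igy txrx nzyas sea jtfw fgh bgw rvmth bpku ueg fls
Final line 2: arvh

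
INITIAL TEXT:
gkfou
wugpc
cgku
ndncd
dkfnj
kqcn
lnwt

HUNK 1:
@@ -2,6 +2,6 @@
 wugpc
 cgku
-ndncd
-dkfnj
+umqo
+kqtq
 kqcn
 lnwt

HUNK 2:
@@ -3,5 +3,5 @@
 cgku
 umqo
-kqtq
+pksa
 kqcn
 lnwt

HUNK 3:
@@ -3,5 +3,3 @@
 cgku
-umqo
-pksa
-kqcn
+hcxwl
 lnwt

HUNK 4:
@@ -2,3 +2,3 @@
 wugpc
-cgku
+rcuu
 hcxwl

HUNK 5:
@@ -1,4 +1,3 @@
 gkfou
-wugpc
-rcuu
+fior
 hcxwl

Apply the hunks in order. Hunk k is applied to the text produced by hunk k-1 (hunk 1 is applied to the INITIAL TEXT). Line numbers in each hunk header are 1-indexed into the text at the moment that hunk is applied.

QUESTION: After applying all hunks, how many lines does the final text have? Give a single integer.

Answer: 4

Derivation:
Hunk 1: at line 2 remove [ndncd,dkfnj] add [umqo,kqtq] -> 7 lines: gkfou wugpc cgku umqo kqtq kqcn lnwt
Hunk 2: at line 3 remove [kqtq] add [pksa] -> 7 lines: gkfou wugpc cgku umqo pksa kqcn lnwt
Hunk 3: at line 3 remove [umqo,pksa,kqcn] add [hcxwl] -> 5 lines: gkfou wugpc cgku hcxwl lnwt
Hunk 4: at line 2 remove [cgku] add [rcuu] -> 5 lines: gkfou wugpc rcuu hcxwl lnwt
Hunk 5: at line 1 remove [wugpc,rcuu] add [fior] -> 4 lines: gkfou fior hcxwl lnwt
Final line count: 4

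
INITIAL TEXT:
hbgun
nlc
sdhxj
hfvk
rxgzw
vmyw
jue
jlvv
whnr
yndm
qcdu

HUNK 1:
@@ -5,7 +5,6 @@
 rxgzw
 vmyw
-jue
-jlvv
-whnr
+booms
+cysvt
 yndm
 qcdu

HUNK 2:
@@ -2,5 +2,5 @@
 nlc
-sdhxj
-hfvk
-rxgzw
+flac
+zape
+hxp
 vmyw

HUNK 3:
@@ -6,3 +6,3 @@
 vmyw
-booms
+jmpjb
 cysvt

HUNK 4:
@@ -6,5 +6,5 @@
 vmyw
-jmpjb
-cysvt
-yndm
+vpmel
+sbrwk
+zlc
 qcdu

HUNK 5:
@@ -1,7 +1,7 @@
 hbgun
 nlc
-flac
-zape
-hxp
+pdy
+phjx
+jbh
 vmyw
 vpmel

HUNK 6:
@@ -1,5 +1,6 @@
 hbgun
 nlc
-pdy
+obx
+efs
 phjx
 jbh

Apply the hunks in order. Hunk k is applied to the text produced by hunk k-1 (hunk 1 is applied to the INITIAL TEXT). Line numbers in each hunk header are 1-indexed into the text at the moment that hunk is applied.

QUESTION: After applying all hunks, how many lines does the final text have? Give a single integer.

Answer: 11

Derivation:
Hunk 1: at line 5 remove [jue,jlvv,whnr] add [booms,cysvt] -> 10 lines: hbgun nlc sdhxj hfvk rxgzw vmyw booms cysvt yndm qcdu
Hunk 2: at line 2 remove [sdhxj,hfvk,rxgzw] add [flac,zape,hxp] -> 10 lines: hbgun nlc flac zape hxp vmyw booms cysvt yndm qcdu
Hunk 3: at line 6 remove [booms] add [jmpjb] -> 10 lines: hbgun nlc flac zape hxp vmyw jmpjb cysvt yndm qcdu
Hunk 4: at line 6 remove [jmpjb,cysvt,yndm] add [vpmel,sbrwk,zlc] -> 10 lines: hbgun nlc flac zape hxp vmyw vpmel sbrwk zlc qcdu
Hunk 5: at line 1 remove [flac,zape,hxp] add [pdy,phjx,jbh] -> 10 lines: hbgun nlc pdy phjx jbh vmyw vpmel sbrwk zlc qcdu
Hunk 6: at line 1 remove [pdy] add [obx,efs] -> 11 lines: hbgun nlc obx efs phjx jbh vmyw vpmel sbrwk zlc qcdu
Final line count: 11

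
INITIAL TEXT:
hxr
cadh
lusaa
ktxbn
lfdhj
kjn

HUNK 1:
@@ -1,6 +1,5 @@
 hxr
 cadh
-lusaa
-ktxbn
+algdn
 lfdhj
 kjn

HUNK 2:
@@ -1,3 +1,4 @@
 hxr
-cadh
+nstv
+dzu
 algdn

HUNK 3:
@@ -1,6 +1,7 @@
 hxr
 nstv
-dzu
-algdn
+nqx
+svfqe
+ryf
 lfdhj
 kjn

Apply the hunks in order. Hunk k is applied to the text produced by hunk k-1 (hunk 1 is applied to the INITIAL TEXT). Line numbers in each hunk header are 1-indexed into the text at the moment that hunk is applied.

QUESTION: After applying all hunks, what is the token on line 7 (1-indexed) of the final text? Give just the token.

Hunk 1: at line 1 remove [lusaa,ktxbn] add [algdn] -> 5 lines: hxr cadh algdn lfdhj kjn
Hunk 2: at line 1 remove [cadh] add [nstv,dzu] -> 6 lines: hxr nstv dzu algdn lfdhj kjn
Hunk 3: at line 1 remove [dzu,algdn] add [nqx,svfqe,ryf] -> 7 lines: hxr nstv nqx svfqe ryf lfdhj kjn
Final line 7: kjn

Answer: kjn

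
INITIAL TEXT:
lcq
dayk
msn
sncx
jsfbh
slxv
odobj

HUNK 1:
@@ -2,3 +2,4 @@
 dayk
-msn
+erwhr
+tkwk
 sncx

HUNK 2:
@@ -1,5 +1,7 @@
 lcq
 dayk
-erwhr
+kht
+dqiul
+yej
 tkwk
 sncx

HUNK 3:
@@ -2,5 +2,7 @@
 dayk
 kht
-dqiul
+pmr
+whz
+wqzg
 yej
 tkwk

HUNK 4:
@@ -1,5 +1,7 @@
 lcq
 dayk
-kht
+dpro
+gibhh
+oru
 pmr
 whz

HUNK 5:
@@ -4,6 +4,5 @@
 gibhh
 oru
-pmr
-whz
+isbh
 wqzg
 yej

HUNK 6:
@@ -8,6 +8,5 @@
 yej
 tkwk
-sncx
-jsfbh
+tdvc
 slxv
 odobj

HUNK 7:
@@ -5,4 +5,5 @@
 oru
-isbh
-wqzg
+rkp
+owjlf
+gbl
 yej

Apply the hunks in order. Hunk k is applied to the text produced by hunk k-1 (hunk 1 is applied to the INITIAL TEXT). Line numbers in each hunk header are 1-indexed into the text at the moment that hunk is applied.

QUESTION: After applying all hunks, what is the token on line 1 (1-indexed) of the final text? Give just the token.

Answer: lcq

Derivation:
Hunk 1: at line 2 remove [msn] add [erwhr,tkwk] -> 8 lines: lcq dayk erwhr tkwk sncx jsfbh slxv odobj
Hunk 2: at line 1 remove [erwhr] add [kht,dqiul,yej] -> 10 lines: lcq dayk kht dqiul yej tkwk sncx jsfbh slxv odobj
Hunk 3: at line 2 remove [dqiul] add [pmr,whz,wqzg] -> 12 lines: lcq dayk kht pmr whz wqzg yej tkwk sncx jsfbh slxv odobj
Hunk 4: at line 1 remove [kht] add [dpro,gibhh,oru] -> 14 lines: lcq dayk dpro gibhh oru pmr whz wqzg yej tkwk sncx jsfbh slxv odobj
Hunk 5: at line 4 remove [pmr,whz] add [isbh] -> 13 lines: lcq dayk dpro gibhh oru isbh wqzg yej tkwk sncx jsfbh slxv odobj
Hunk 6: at line 8 remove [sncx,jsfbh] add [tdvc] -> 12 lines: lcq dayk dpro gibhh oru isbh wqzg yej tkwk tdvc slxv odobj
Hunk 7: at line 5 remove [isbh,wqzg] add [rkp,owjlf,gbl] -> 13 lines: lcq dayk dpro gibhh oru rkp owjlf gbl yej tkwk tdvc slxv odobj
Final line 1: lcq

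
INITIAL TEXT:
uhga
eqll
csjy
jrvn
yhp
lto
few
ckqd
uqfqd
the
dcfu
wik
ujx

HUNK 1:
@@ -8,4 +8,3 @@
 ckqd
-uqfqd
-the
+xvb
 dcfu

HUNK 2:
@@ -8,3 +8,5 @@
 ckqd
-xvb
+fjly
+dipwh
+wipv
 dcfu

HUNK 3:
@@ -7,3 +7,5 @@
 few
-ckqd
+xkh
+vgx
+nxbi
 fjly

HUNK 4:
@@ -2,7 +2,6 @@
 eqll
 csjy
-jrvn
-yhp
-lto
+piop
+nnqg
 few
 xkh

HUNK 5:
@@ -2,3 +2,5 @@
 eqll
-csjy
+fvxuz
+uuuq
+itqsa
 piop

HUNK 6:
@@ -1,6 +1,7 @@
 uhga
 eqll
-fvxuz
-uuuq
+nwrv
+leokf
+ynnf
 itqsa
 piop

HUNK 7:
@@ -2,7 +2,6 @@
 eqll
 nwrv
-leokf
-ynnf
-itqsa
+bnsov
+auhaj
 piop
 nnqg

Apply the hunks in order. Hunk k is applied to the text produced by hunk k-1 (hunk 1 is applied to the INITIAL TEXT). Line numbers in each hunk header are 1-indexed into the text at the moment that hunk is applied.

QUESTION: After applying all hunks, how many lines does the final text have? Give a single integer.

Answer: 17

Derivation:
Hunk 1: at line 8 remove [uqfqd,the] add [xvb] -> 12 lines: uhga eqll csjy jrvn yhp lto few ckqd xvb dcfu wik ujx
Hunk 2: at line 8 remove [xvb] add [fjly,dipwh,wipv] -> 14 lines: uhga eqll csjy jrvn yhp lto few ckqd fjly dipwh wipv dcfu wik ujx
Hunk 3: at line 7 remove [ckqd] add [xkh,vgx,nxbi] -> 16 lines: uhga eqll csjy jrvn yhp lto few xkh vgx nxbi fjly dipwh wipv dcfu wik ujx
Hunk 4: at line 2 remove [jrvn,yhp,lto] add [piop,nnqg] -> 15 lines: uhga eqll csjy piop nnqg few xkh vgx nxbi fjly dipwh wipv dcfu wik ujx
Hunk 5: at line 2 remove [csjy] add [fvxuz,uuuq,itqsa] -> 17 lines: uhga eqll fvxuz uuuq itqsa piop nnqg few xkh vgx nxbi fjly dipwh wipv dcfu wik ujx
Hunk 6: at line 1 remove [fvxuz,uuuq] add [nwrv,leokf,ynnf] -> 18 lines: uhga eqll nwrv leokf ynnf itqsa piop nnqg few xkh vgx nxbi fjly dipwh wipv dcfu wik ujx
Hunk 7: at line 2 remove [leokf,ynnf,itqsa] add [bnsov,auhaj] -> 17 lines: uhga eqll nwrv bnsov auhaj piop nnqg few xkh vgx nxbi fjly dipwh wipv dcfu wik ujx
Final line count: 17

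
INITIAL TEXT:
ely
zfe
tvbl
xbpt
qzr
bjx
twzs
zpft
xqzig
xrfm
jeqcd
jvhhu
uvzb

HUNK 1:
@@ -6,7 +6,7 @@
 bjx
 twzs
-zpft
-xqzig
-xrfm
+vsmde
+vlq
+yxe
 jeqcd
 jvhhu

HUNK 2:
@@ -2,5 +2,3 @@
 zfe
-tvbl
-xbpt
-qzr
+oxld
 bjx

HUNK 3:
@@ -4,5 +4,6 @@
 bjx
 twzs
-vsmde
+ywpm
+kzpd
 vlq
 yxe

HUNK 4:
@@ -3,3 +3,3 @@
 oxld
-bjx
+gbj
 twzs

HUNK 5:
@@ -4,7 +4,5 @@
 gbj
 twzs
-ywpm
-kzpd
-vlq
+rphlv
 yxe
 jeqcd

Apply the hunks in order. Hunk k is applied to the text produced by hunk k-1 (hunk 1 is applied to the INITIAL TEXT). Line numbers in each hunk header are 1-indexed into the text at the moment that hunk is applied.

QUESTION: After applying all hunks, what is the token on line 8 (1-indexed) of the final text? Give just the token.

Answer: jeqcd

Derivation:
Hunk 1: at line 6 remove [zpft,xqzig,xrfm] add [vsmde,vlq,yxe] -> 13 lines: ely zfe tvbl xbpt qzr bjx twzs vsmde vlq yxe jeqcd jvhhu uvzb
Hunk 2: at line 2 remove [tvbl,xbpt,qzr] add [oxld] -> 11 lines: ely zfe oxld bjx twzs vsmde vlq yxe jeqcd jvhhu uvzb
Hunk 3: at line 4 remove [vsmde] add [ywpm,kzpd] -> 12 lines: ely zfe oxld bjx twzs ywpm kzpd vlq yxe jeqcd jvhhu uvzb
Hunk 4: at line 3 remove [bjx] add [gbj] -> 12 lines: ely zfe oxld gbj twzs ywpm kzpd vlq yxe jeqcd jvhhu uvzb
Hunk 5: at line 4 remove [ywpm,kzpd,vlq] add [rphlv] -> 10 lines: ely zfe oxld gbj twzs rphlv yxe jeqcd jvhhu uvzb
Final line 8: jeqcd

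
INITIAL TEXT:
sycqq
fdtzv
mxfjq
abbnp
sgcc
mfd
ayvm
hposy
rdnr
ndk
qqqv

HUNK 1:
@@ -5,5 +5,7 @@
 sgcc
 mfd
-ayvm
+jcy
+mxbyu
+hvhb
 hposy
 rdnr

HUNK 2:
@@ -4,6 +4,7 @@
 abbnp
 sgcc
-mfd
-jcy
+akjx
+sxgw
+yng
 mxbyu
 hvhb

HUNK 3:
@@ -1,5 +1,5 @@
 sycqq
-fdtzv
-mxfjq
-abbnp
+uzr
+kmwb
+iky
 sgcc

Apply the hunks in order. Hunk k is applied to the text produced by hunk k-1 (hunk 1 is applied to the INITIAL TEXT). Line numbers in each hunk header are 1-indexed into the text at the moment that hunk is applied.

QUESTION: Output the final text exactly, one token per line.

Answer: sycqq
uzr
kmwb
iky
sgcc
akjx
sxgw
yng
mxbyu
hvhb
hposy
rdnr
ndk
qqqv

Derivation:
Hunk 1: at line 5 remove [ayvm] add [jcy,mxbyu,hvhb] -> 13 lines: sycqq fdtzv mxfjq abbnp sgcc mfd jcy mxbyu hvhb hposy rdnr ndk qqqv
Hunk 2: at line 4 remove [mfd,jcy] add [akjx,sxgw,yng] -> 14 lines: sycqq fdtzv mxfjq abbnp sgcc akjx sxgw yng mxbyu hvhb hposy rdnr ndk qqqv
Hunk 3: at line 1 remove [fdtzv,mxfjq,abbnp] add [uzr,kmwb,iky] -> 14 lines: sycqq uzr kmwb iky sgcc akjx sxgw yng mxbyu hvhb hposy rdnr ndk qqqv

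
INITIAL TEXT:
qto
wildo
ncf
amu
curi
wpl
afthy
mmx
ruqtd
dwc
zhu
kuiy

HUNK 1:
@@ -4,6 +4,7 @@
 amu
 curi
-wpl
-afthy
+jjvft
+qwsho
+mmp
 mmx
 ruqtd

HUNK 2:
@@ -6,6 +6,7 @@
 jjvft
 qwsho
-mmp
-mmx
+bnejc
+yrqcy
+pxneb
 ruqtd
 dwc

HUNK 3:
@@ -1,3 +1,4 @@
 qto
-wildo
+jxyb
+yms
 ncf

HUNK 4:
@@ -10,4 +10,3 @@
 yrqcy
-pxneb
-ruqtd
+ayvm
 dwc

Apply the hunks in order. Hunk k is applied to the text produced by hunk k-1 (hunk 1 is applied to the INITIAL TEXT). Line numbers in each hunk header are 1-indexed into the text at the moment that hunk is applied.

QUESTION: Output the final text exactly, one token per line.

Hunk 1: at line 4 remove [wpl,afthy] add [jjvft,qwsho,mmp] -> 13 lines: qto wildo ncf amu curi jjvft qwsho mmp mmx ruqtd dwc zhu kuiy
Hunk 2: at line 6 remove [mmp,mmx] add [bnejc,yrqcy,pxneb] -> 14 lines: qto wildo ncf amu curi jjvft qwsho bnejc yrqcy pxneb ruqtd dwc zhu kuiy
Hunk 3: at line 1 remove [wildo] add [jxyb,yms] -> 15 lines: qto jxyb yms ncf amu curi jjvft qwsho bnejc yrqcy pxneb ruqtd dwc zhu kuiy
Hunk 4: at line 10 remove [pxneb,ruqtd] add [ayvm] -> 14 lines: qto jxyb yms ncf amu curi jjvft qwsho bnejc yrqcy ayvm dwc zhu kuiy

Answer: qto
jxyb
yms
ncf
amu
curi
jjvft
qwsho
bnejc
yrqcy
ayvm
dwc
zhu
kuiy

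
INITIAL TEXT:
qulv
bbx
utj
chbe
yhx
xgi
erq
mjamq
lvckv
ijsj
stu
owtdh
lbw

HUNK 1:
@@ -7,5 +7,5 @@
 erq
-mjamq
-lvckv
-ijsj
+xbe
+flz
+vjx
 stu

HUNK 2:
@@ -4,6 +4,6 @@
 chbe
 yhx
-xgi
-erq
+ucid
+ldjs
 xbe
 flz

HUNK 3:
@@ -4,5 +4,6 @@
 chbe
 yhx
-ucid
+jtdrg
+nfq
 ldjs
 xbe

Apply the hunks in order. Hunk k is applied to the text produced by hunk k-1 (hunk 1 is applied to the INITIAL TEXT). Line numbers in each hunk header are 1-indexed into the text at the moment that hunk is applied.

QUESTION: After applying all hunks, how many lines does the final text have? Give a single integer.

Answer: 14

Derivation:
Hunk 1: at line 7 remove [mjamq,lvckv,ijsj] add [xbe,flz,vjx] -> 13 lines: qulv bbx utj chbe yhx xgi erq xbe flz vjx stu owtdh lbw
Hunk 2: at line 4 remove [xgi,erq] add [ucid,ldjs] -> 13 lines: qulv bbx utj chbe yhx ucid ldjs xbe flz vjx stu owtdh lbw
Hunk 3: at line 4 remove [ucid] add [jtdrg,nfq] -> 14 lines: qulv bbx utj chbe yhx jtdrg nfq ldjs xbe flz vjx stu owtdh lbw
Final line count: 14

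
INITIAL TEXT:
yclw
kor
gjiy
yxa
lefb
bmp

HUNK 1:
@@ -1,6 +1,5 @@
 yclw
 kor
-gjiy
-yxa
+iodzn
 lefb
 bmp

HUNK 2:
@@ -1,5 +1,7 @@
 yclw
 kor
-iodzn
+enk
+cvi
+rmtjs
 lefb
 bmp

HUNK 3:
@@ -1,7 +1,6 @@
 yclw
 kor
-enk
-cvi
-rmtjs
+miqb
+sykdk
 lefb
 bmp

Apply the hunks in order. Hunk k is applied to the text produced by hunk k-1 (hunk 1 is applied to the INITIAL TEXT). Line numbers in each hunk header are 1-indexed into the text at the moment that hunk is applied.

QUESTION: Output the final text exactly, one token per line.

Answer: yclw
kor
miqb
sykdk
lefb
bmp

Derivation:
Hunk 1: at line 1 remove [gjiy,yxa] add [iodzn] -> 5 lines: yclw kor iodzn lefb bmp
Hunk 2: at line 1 remove [iodzn] add [enk,cvi,rmtjs] -> 7 lines: yclw kor enk cvi rmtjs lefb bmp
Hunk 3: at line 1 remove [enk,cvi,rmtjs] add [miqb,sykdk] -> 6 lines: yclw kor miqb sykdk lefb bmp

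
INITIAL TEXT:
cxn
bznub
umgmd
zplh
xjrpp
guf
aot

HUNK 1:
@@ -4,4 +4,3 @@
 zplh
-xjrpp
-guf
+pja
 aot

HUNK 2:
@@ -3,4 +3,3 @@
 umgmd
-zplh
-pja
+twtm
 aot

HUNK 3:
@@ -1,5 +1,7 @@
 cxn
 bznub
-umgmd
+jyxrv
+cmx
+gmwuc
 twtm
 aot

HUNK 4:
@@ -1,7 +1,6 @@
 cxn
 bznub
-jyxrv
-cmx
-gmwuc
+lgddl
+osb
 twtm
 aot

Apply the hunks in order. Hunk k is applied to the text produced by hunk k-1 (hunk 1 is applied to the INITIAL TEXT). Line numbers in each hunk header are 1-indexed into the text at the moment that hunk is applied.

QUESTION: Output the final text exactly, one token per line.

Hunk 1: at line 4 remove [xjrpp,guf] add [pja] -> 6 lines: cxn bznub umgmd zplh pja aot
Hunk 2: at line 3 remove [zplh,pja] add [twtm] -> 5 lines: cxn bznub umgmd twtm aot
Hunk 3: at line 1 remove [umgmd] add [jyxrv,cmx,gmwuc] -> 7 lines: cxn bznub jyxrv cmx gmwuc twtm aot
Hunk 4: at line 1 remove [jyxrv,cmx,gmwuc] add [lgddl,osb] -> 6 lines: cxn bznub lgddl osb twtm aot

Answer: cxn
bznub
lgddl
osb
twtm
aot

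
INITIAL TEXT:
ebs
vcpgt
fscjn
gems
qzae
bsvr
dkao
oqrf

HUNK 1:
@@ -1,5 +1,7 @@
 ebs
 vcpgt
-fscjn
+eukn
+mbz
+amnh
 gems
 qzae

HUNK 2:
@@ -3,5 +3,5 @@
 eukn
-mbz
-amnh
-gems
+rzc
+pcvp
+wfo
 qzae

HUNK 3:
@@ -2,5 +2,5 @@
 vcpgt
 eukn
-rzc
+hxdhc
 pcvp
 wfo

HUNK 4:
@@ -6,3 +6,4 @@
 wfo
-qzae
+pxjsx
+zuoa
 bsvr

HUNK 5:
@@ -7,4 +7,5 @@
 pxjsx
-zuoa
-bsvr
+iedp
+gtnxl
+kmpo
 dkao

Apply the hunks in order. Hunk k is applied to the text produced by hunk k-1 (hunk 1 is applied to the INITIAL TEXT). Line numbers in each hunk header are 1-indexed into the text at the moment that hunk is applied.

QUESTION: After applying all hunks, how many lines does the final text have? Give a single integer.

Hunk 1: at line 1 remove [fscjn] add [eukn,mbz,amnh] -> 10 lines: ebs vcpgt eukn mbz amnh gems qzae bsvr dkao oqrf
Hunk 2: at line 3 remove [mbz,amnh,gems] add [rzc,pcvp,wfo] -> 10 lines: ebs vcpgt eukn rzc pcvp wfo qzae bsvr dkao oqrf
Hunk 3: at line 2 remove [rzc] add [hxdhc] -> 10 lines: ebs vcpgt eukn hxdhc pcvp wfo qzae bsvr dkao oqrf
Hunk 4: at line 6 remove [qzae] add [pxjsx,zuoa] -> 11 lines: ebs vcpgt eukn hxdhc pcvp wfo pxjsx zuoa bsvr dkao oqrf
Hunk 5: at line 7 remove [zuoa,bsvr] add [iedp,gtnxl,kmpo] -> 12 lines: ebs vcpgt eukn hxdhc pcvp wfo pxjsx iedp gtnxl kmpo dkao oqrf
Final line count: 12

Answer: 12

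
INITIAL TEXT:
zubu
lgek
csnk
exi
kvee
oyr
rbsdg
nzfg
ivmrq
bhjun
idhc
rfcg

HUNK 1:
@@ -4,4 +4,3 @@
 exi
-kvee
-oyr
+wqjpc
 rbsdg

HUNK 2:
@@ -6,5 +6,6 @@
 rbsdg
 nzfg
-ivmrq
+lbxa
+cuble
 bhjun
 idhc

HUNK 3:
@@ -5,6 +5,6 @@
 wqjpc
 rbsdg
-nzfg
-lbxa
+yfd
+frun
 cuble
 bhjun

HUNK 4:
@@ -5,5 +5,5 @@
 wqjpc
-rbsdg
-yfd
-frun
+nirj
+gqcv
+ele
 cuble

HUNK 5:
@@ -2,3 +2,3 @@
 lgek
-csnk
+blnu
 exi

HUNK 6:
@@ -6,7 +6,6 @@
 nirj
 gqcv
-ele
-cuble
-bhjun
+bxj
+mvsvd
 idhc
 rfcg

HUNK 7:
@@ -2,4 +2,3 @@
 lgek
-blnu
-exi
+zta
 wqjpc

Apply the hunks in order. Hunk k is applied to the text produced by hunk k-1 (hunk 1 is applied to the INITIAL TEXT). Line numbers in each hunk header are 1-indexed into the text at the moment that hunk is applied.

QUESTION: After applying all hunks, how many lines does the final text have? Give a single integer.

Answer: 10

Derivation:
Hunk 1: at line 4 remove [kvee,oyr] add [wqjpc] -> 11 lines: zubu lgek csnk exi wqjpc rbsdg nzfg ivmrq bhjun idhc rfcg
Hunk 2: at line 6 remove [ivmrq] add [lbxa,cuble] -> 12 lines: zubu lgek csnk exi wqjpc rbsdg nzfg lbxa cuble bhjun idhc rfcg
Hunk 3: at line 5 remove [nzfg,lbxa] add [yfd,frun] -> 12 lines: zubu lgek csnk exi wqjpc rbsdg yfd frun cuble bhjun idhc rfcg
Hunk 4: at line 5 remove [rbsdg,yfd,frun] add [nirj,gqcv,ele] -> 12 lines: zubu lgek csnk exi wqjpc nirj gqcv ele cuble bhjun idhc rfcg
Hunk 5: at line 2 remove [csnk] add [blnu] -> 12 lines: zubu lgek blnu exi wqjpc nirj gqcv ele cuble bhjun idhc rfcg
Hunk 6: at line 6 remove [ele,cuble,bhjun] add [bxj,mvsvd] -> 11 lines: zubu lgek blnu exi wqjpc nirj gqcv bxj mvsvd idhc rfcg
Hunk 7: at line 2 remove [blnu,exi] add [zta] -> 10 lines: zubu lgek zta wqjpc nirj gqcv bxj mvsvd idhc rfcg
Final line count: 10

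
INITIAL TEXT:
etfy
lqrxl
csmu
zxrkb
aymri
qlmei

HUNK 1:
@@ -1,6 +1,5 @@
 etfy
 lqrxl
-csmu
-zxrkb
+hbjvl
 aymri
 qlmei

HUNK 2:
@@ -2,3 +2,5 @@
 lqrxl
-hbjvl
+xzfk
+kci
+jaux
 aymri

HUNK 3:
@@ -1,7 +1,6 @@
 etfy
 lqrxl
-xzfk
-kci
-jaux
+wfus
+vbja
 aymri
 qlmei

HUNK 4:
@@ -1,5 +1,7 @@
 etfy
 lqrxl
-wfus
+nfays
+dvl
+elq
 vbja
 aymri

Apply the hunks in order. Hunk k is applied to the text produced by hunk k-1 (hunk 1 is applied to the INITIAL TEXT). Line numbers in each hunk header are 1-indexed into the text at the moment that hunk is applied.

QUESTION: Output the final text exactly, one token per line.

Answer: etfy
lqrxl
nfays
dvl
elq
vbja
aymri
qlmei

Derivation:
Hunk 1: at line 1 remove [csmu,zxrkb] add [hbjvl] -> 5 lines: etfy lqrxl hbjvl aymri qlmei
Hunk 2: at line 2 remove [hbjvl] add [xzfk,kci,jaux] -> 7 lines: etfy lqrxl xzfk kci jaux aymri qlmei
Hunk 3: at line 1 remove [xzfk,kci,jaux] add [wfus,vbja] -> 6 lines: etfy lqrxl wfus vbja aymri qlmei
Hunk 4: at line 1 remove [wfus] add [nfays,dvl,elq] -> 8 lines: etfy lqrxl nfays dvl elq vbja aymri qlmei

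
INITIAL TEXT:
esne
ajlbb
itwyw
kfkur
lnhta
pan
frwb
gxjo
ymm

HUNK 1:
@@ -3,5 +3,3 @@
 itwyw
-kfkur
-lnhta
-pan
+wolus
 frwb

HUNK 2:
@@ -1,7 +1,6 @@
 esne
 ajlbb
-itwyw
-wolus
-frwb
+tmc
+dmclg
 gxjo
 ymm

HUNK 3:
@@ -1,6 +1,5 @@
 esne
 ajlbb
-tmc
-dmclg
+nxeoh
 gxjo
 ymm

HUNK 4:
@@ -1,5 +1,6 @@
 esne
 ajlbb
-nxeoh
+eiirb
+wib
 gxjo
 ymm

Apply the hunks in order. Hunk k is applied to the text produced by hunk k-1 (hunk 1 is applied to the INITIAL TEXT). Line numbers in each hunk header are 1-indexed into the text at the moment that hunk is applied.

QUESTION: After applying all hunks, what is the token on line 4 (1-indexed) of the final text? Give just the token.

Answer: wib

Derivation:
Hunk 1: at line 3 remove [kfkur,lnhta,pan] add [wolus] -> 7 lines: esne ajlbb itwyw wolus frwb gxjo ymm
Hunk 2: at line 1 remove [itwyw,wolus,frwb] add [tmc,dmclg] -> 6 lines: esne ajlbb tmc dmclg gxjo ymm
Hunk 3: at line 1 remove [tmc,dmclg] add [nxeoh] -> 5 lines: esne ajlbb nxeoh gxjo ymm
Hunk 4: at line 1 remove [nxeoh] add [eiirb,wib] -> 6 lines: esne ajlbb eiirb wib gxjo ymm
Final line 4: wib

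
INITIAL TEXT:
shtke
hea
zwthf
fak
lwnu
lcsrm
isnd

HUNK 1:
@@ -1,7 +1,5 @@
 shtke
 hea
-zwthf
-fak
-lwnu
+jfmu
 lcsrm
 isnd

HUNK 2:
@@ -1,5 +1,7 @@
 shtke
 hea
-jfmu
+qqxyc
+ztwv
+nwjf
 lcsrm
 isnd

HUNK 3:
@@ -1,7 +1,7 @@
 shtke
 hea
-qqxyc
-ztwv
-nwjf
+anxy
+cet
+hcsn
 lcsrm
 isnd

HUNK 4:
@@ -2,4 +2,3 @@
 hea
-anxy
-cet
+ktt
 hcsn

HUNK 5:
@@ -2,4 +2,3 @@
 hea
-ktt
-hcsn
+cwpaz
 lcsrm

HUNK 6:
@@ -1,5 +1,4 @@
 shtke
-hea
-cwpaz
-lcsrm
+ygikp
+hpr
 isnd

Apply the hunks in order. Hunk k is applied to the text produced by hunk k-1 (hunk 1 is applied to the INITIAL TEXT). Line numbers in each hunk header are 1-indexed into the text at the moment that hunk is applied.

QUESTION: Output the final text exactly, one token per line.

Hunk 1: at line 1 remove [zwthf,fak,lwnu] add [jfmu] -> 5 lines: shtke hea jfmu lcsrm isnd
Hunk 2: at line 1 remove [jfmu] add [qqxyc,ztwv,nwjf] -> 7 lines: shtke hea qqxyc ztwv nwjf lcsrm isnd
Hunk 3: at line 1 remove [qqxyc,ztwv,nwjf] add [anxy,cet,hcsn] -> 7 lines: shtke hea anxy cet hcsn lcsrm isnd
Hunk 4: at line 2 remove [anxy,cet] add [ktt] -> 6 lines: shtke hea ktt hcsn lcsrm isnd
Hunk 5: at line 2 remove [ktt,hcsn] add [cwpaz] -> 5 lines: shtke hea cwpaz lcsrm isnd
Hunk 6: at line 1 remove [hea,cwpaz,lcsrm] add [ygikp,hpr] -> 4 lines: shtke ygikp hpr isnd

Answer: shtke
ygikp
hpr
isnd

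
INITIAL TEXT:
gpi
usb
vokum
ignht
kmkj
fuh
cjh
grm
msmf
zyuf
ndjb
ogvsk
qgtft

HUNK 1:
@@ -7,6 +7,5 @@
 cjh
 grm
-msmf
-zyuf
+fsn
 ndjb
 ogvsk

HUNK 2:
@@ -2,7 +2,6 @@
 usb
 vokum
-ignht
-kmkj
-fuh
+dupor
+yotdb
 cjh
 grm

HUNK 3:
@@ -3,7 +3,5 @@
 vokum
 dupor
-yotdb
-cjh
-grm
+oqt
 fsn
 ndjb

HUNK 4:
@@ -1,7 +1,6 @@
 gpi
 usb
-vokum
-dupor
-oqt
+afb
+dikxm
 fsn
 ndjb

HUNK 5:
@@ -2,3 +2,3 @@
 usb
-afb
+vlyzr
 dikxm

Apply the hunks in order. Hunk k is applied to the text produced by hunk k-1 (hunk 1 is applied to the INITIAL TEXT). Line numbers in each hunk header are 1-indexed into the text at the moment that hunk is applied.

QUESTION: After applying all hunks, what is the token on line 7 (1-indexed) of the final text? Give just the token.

Hunk 1: at line 7 remove [msmf,zyuf] add [fsn] -> 12 lines: gpi usb vokum ignht kmkj fuh cjh grm fsn ndjb ogvsk qgtft
Hunk 2: at line 2 remove [ignht,kmkj,fuh] add [dupor,yotdb] -> 11 lines: gpi usb vokum dupor yotdb cjh grm fsn ndjb ogvsk qgtft
Hunk 3: at line 3 remove [yotdb,cjh,grm] add [oqt] -> 9 lines: gpi usb vokum dupor oqt fsn ndjb ogvsk qgtft
Hunk 4: at line 1 remove [vokum,dupor,oqt] add [afb,dikxm] -> 8 lines: gpi usb afb dikxm fsn ndjb ogvsk qgtft
Hunk 5: at line 2 remove [afb] add [vlyzr] -> 8 lines: gpi usb vlyzr dikxm fsn ndjb ogvsk qgtft
Final line 7: ogvsk

Answer: ogvsk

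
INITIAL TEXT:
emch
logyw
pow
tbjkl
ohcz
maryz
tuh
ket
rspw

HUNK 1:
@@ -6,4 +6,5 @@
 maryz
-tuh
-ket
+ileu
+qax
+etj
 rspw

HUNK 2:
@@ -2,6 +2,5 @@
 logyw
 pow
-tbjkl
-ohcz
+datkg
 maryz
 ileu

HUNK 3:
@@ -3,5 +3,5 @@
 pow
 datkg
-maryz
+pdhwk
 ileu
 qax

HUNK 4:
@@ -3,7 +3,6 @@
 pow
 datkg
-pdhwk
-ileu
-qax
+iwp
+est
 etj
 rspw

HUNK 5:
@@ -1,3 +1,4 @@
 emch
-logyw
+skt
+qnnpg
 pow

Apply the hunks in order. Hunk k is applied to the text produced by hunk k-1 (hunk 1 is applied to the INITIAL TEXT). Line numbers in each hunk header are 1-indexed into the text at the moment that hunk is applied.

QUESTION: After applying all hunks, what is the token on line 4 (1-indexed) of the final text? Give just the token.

Answer: pow

Derivation:
Hunk 1: at line 6 remove [tuh,ket] add [ileu,qax,etj] -> 10 lines: emch logyw pow tbjkl ohcz maryz ileu qax etj rspw
Hunk 2: at line 2 remove [tbjkl,ohcz] add [datkg] -> 9 lines: emch logyw pow datkg maryz ileu qax etj rspw
Hunk 3: at line 3 remove [maryz] add [pdhwk] -> 9 lines: emch logyw pow datkg pdhwk ileu qax etj rspw
Hunk 4: at line 3 remove [pdhwk,ileu,qax] add [iwp,est] -> 8 lines: emch logyw pow datkg iwp est etj rspw
Hunk 5: at line 1 remove [logyw] add [skt,qnnpg] -> 9 lines: emch skt qnnpg pow datkg iwp est etj rspw
Final line 4: pow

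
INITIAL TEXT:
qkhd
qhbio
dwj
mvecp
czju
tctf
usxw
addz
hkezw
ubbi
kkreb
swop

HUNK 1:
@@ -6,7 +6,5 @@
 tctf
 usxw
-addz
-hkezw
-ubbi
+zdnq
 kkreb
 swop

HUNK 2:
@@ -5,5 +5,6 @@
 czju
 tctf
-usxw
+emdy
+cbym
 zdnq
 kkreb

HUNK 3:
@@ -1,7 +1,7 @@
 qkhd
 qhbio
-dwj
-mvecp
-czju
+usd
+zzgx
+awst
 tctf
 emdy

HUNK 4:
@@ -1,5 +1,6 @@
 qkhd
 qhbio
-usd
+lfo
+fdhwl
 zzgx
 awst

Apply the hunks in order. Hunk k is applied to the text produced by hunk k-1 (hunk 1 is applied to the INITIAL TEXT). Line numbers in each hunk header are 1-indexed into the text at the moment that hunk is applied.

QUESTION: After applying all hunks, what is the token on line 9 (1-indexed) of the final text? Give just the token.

Hunk 1: at line 6 remove [addz,hkezw,ubbi] add [zdnq] -> 10 lines: qkhd qhbio dwj mvecp czju tctf usxw zdnq kkreb swop
Hunk 2: at line 5 remove [usxw] add [emdy,cbym] -> 11 lines: qkhd qhbio dwj mvecp czju tctf emdy cbym zdnq kkreb swop
Hunk 3: at line 1 remove [dwj,mvecp,czju] add [usd,zzgx,awst] -> 11 lines: qkhd qhbio usd zzgx awst tctf emdy cbym zdnq kkreb swop
Hunk 4: at line 1 remove [usd] add [lfo,fdhwl] -> 12 lines: qkhd qhbio lfo fdhwl zzgx awst tctf emdy cbym zdnq kkreb swop
Final line 9: cbym

Answer: cbym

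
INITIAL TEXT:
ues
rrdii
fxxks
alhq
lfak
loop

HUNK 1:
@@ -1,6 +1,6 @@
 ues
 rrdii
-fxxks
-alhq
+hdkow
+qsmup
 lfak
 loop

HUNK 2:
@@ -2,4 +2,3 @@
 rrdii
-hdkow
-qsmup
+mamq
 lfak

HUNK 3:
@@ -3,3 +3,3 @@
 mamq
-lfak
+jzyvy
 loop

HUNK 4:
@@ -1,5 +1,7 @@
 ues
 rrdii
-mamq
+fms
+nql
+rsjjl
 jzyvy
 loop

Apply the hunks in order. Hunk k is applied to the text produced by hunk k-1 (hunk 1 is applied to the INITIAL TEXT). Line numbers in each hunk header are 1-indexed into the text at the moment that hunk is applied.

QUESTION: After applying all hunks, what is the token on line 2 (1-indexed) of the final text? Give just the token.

Answer: rrdii

Derivation:
Hunk 1: at line 1 remove [fxxks,alhq] add [hdkow,qsmup] -> 6 lines: ues rrdii hdkow qsmup lfak loop
Hunk 2: at line 2 remove [hdkow,qsmup] add [mamq] -> 5 lines: ues rrdii mamq lfak loop
Hunk 3: at line 3 remove [lfak] add [jzyvy] -> 5 lines: ues rrdii mamq jzyvy loop
Hunk 4: at line 1 remove [mamq] add [fms,nql,rsjjl] -> 7 lines: ues rrdii fms nql rsjjl jzyvy loop
Final line 2: rrdii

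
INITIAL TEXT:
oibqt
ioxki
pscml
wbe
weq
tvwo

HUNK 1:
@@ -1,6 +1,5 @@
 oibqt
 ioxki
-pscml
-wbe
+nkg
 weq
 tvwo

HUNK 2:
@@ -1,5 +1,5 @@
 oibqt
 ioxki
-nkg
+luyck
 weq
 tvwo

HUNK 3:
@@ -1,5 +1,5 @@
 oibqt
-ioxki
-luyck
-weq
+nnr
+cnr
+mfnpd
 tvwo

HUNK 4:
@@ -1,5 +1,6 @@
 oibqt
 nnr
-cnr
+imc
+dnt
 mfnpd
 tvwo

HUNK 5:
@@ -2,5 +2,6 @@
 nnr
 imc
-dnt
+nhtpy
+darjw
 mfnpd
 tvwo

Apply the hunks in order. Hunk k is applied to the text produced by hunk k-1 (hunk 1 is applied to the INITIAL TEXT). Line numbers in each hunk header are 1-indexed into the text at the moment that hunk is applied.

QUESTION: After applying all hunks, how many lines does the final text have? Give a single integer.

Hunk 1: at line 1 remove [pscml,wbe] add [nkg] -> 5 lines: oibqt ioxki nkg weq tvwo
Hunk 2: at line 1 remove [nkg] add [luyck] -> 5 lines: oibqt ioxki luyck weq tvwo
Hunk 3: at line 1 remove [ioxki,luyck,weq] add [nnr,cnr,mfnpd] -> 5 lines: oibqt nnr cnr mfnpd tvwo
Hunk 4: at line 1 remove [cnr] add [imc,dnt] -> 6 lines: oibqt nnr imc dnt mfnpd tvwo
Hunk 5: at line 2 remove [dnt] add [nhtpy,darjw] -> 7 lines: oibqt nnr imc nhtpy darjw mfnpd tvwo
Final line count: 7

Answer: 7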